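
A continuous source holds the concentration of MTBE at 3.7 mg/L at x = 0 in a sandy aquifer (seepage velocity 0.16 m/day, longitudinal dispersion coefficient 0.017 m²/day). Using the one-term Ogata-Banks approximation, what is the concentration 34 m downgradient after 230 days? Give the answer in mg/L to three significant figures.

3.11 mg/L

For a continuous step input, C/C₀ ≈ ½·erfc((x−vt)/(2√(Dt))).
vt = 0.16 × 230 = 36.8 m and 2√(Dt) = 2√(0.017 × 230) = 3.955 m.
Argument (x−vt)/(2√(Dt)) = (34 − 36.8)/3.955 = -0.7080; ½·erfc(-0.7080) = 0.8417.
C = 3.7 × 0.8417 = 3.11 mg/L.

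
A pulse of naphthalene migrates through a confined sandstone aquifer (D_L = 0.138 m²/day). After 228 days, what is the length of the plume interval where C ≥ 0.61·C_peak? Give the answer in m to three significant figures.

15.8 m

The plume is Gaussian with σ = √(2Dt) = √(2 × 0.138 × 228) = 7.933 m.
C/C_peak = exp(−Δx²/(2σ²)) = 0.61 ⇒ Δx = σ·√(−2 ln 0.61) = 7.933 × 0.9943 = 7.888 m.
Width = 2Δx = 15.8 m.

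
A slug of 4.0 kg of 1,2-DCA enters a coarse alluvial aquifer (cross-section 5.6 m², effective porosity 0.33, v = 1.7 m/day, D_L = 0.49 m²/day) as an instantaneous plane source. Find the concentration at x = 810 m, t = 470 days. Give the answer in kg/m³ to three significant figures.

For an instantaneous plane source, C(x,t) = M/(n_e·A·√(4πDt)) · exp(−(x−vt)²/(4Dt)), with n_e·A the pore (flow) area.
Plume center vt = 1.7 × 470 = 799 m, so the well at 810 m is 11 m downgradient of the peak.
√(4πDt) = 53.80 m, giving peak height M/(n_e·A·√(4πDt)) = 4.0/(0.33 × 5.6 × 53.80) = 0.04023 kg/m³.
(x−vt)²/(4Dt) = (11)²/(4 × 0.49 × 470) = 0.1314; exp(−0.1314) = 0.8769.
C = 0.04023 × 0.8769 = 0.0353 kg/m³.

0.0353 kg/m³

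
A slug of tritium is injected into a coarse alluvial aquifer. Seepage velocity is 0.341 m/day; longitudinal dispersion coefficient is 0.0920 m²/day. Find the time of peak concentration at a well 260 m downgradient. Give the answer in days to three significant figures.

For the 1D instantaneous-source solution, setting ∂C/∂t = 0 at fixed x gives v²t² + 2Dt − x² = 0, so t = (√(D² + v²x²) − D)/v².
√(D² + v²x²) = √(0.0920² + 0.341² × 260²) = 88.66; v² = 0.116281.
t = (88.66 − 0.0920)/0.116281 = 762 days (vs. the pure-advection estimate x/v = 762 d).

762 days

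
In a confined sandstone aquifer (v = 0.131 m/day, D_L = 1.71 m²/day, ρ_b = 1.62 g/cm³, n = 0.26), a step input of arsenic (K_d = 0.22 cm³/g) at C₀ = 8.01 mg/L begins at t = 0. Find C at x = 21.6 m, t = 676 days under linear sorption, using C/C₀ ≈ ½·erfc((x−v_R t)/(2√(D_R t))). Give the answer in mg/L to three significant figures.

Retardation factor R = 1 + ρ_b·K_d/n = 1 + 1.62 × 0.22/0.26 = 2.371.
Sorption retards both mechanisms: v_R = v/R = 0.05525 m/day, D_R = D/R = 0.7212 m²/day.
v_R·t = 0.05525 × 676 = 37.349 m; 2√(D_R t) = 44.16 m; argument = (21.6 − 37.349)/44.16 = -0.3566.
C = C₀ × ½·erfc(-0.3566) = 8.01 × 0.6930 = 5.55 mg/L.

5.55 mg/L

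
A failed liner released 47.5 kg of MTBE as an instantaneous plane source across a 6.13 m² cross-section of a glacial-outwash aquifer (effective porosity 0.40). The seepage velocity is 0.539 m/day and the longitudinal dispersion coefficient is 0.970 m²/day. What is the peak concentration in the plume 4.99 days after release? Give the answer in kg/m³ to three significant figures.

The peak of an instantaneous 1D plume sits at x = vt; there the Gaussian factor is 1 and C_max = M/(n_e·A·√(4πDt)), where n_e·A is the pore area the mass is dissolved in.
√(4πDt) = √(4π × 0.970 × 4.99) = 7.799 m, so C_max = 47.5/(0.40 × 6.13 × 7.799) = 2.48 kg/m³.

2.48 kg/m³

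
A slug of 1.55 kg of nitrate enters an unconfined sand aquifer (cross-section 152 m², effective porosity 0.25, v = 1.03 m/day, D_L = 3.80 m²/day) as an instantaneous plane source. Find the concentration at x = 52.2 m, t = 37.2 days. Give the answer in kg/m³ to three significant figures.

0.000688 kg/m³

For an instantaneous plane source, C(x,t) = M/(n_e·A·√(4πDt)) · exp(−(x−vt)²/(4Dt)), with n_e·A the pore (flow) area.
Plume center vt = 1.03 × 37.2 = 38.316 m, so the well at 52.2 m is 13.884 m downgradient of the peak.
√(4πDt) = 42.15 m, giving peak height M/(n_e·A·√(4πDt)) = 1.55/(0.25 × 152 × 42.15) = 0.0009677 kg/m³.
(x−vt)²/(4Dt) = (13.884)²/(4 × 3.80 × 37.2) = 0.3409; exp(−0.3409) = 0.7111.
C = 0.0009677 × 0.7111 = 0.000688 kg/m³.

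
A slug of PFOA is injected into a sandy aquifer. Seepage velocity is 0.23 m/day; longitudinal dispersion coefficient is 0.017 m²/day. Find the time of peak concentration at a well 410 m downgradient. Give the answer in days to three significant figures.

For the 1D instantaneous-source solution, setting ∂C/∂t = 0 at fixed x gives v²t² + 2Dt − x² = 0, so t = (√(D² + v²x²) − D)/v².
√(D² + v²x²) = √(0.017² + 0.23² × 410²) = 94.30; v² = 0.0529.
t = (94.30 − 0.017)/0.0529 = 1780 days (vs. the pure-advection estimate x/v = 1780 d).

1780 days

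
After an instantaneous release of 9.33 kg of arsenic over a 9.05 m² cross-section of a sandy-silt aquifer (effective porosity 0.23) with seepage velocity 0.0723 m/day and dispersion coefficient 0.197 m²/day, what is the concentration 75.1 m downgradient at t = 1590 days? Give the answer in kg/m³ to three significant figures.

For an instantaneous plane source, C(x,t) = M/(n_e·A·√(4πDt)) · exp(−(x−vt)²/(4Dt)), with n_e·A the pore (flow) area.
Plume center vt = 0.0723 × 1590 = 114.957 m, so the well at 75.1 m is 39.857 m upgradient of the peak.
√(4πDt) = 62.74 m, giving peak height M/(n_e·A·√(4πDt)) = 9.33/(0.23 × 9.05 × 62.74) = 0.07144 kg/m³.
(x−vt)²/(4Dt) = (-39.857)²/(4 × 0.197 × 1590) = 1.268; exp(−1.268) = 0.2814.
C = 0.07144 × 0.2814 = 0.0201 kg/m³.

0.0201 kg/m³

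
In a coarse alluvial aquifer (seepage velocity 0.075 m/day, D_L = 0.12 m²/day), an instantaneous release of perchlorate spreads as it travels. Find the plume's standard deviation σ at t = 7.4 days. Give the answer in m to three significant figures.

Dispersive spreading gives a Gaussian with σ² = 2Dt; advection only shifts the center.
σ = √(2 × 0.12 × 7.4) = 1.33 m.

1.33 m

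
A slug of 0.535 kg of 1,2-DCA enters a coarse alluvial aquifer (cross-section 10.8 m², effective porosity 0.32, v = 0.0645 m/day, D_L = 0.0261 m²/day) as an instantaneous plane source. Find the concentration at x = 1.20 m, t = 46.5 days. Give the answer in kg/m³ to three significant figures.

For an instantaneous plane source, C(x,t) = M/(n_e·A·√(4πDt)) · exp(−(x−vt)²/(4Dt)), with n_e·A the pore (flow) area.
Plume center vt = 0.0645 × 46.5 = 2.99925 m, so the well at 1.20 m is 1.79925 m upgradient of the peak.
√(4πDt) = 3.905 m, giving peak height M/(n_e·A·√(4πDt)) = 0.535/(0.32 × 10.8 × 3.905) = 0.03964 kg/m³.
(x−vt)²/(4Dt) = (-1.79925)²/(4 × 0.0261 × 46.5) = 0.6669; exp(−0.6669) = 0.5133.
C = 0.03964 × 0.5133 = 0.0203 kg/m³.

0.0203 kg/m³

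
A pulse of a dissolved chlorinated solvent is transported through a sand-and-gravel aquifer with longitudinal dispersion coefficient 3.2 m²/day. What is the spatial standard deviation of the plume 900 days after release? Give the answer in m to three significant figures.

Dispersive spreading gives a Gaussian with σ² = 2Dt; advection only shifts the center.
σ = √(2 × 3.2 × 900) = 75.9 m.

75.9 m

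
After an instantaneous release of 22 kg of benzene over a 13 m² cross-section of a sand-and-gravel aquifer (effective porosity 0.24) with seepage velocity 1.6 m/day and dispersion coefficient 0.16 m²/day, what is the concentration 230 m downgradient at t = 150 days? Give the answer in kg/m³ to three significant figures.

For an instantaneous plane source, C(x,t) = M/(n_e·A·√(4πDt)) · exp(−(x−vt)²/(4Dt)), with n_e·A the pore (flow) area.
Plume center vt = 1.6 × 150 = 240 m, so the well at 230 m is 10 m upgradient of the peak.
√(4πDt) = 17.37 m, giving peak height M/(n_e·A·√(4πDt)) = 22/(0.24 × 13 × 17.37) = 0.4059 kg/m³.
(x−vt)²/(4Dt) = (-10)²/(4 × 0.16 × 150) = 1.042; exp(−1.042) = 0.3527.
C = 0.4059 × 0.3527 = 0.143 kg/m³.

0.143 kg/m³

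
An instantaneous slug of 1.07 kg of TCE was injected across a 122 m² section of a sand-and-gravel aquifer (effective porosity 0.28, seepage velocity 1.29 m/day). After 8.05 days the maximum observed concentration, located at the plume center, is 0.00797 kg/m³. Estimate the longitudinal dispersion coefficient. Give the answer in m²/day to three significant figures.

At the plume center C_max = M/(n_e·A·√(4πDt)), so D = M²/(4πt·(n_e·A·C_max)²).
n_e·A·C_max = 0.28 × 122 × 0.00797 = 0.2723 kg/m.
D = 1.07²/(4π × 8.05 × 0.2723²) = 0.153 m²/day.

0.153 m²/day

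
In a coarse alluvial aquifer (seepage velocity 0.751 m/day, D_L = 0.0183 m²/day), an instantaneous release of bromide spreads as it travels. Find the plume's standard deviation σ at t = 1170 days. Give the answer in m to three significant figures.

6.54 m

Dispersive spreading gives a Gaussian with σ² = 2Dt; advection only shifts the center.
σ = √(2 × 0.0183 × 1170) = 6.54 m.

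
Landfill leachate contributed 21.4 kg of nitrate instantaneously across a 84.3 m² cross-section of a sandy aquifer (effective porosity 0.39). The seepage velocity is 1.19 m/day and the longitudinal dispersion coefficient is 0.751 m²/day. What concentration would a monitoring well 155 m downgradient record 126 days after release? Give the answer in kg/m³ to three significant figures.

0.0176 kg/m³

For an instantaneous plane source, C(x,t) = M/(n_e·A·√(4πDt)) · exp(−(x−vt)²/(4Dt)), with n_e·A the pore (flow) area.
Plume center vt = 1.19 × 126 = 149.94 m, so the well at 155 m is 5.06 m downgradient of the peak.
√(4πDt) = 34.48 m, giving peak height M/(n_e·A·√(4πDt)) = 21.4/(0.39 × 84.3 × 34.48) = 0.01888 kg/m³.
(x−vt)²/(4Dt) = (5.06)²/(4 × 0.751 × 126) = 0.06764; exp(−0.06764) = 0.9346.
C = 0.01888 × 0.9346 = 0.0176 kg/m³.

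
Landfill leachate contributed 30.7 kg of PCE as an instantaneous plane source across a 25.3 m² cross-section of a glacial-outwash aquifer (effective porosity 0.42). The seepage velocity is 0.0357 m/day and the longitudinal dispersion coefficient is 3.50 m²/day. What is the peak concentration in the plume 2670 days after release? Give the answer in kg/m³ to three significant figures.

0.00843 kg/m³

The peak of an instantaneous 1D plume sits at x = vt; there the Gaussian factor is 1 and C_max = M/(n_e·A·√(4πDt)), where n_e·A is the pore area the mass is dissolved in.
√(4πDt) = √(4π × 3.50 × 2670) = 342.7 m, so C_max = 30.7/(0.42 × 25.3 × 342.7) = 0.00843 kg/m³.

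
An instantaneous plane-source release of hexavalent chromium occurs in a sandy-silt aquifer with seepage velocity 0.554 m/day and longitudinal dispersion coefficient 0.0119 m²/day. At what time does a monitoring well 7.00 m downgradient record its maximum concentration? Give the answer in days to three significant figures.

For the 1D instantaneous-source solution, setting ∂C/∂t = 0 at fixed x gives v²t² + 2Dt − x² = 0, so t = (√(D² + v²x²) − D)/v².
√(D² + v²x²) = √(0.0119² + 0.554² × 7.00²) = 3.878; v² = 0.306916.
t = (3.878 − 0.0119)/0.306916 = 12.6 days (vs. the pure-advection estimate x/v = 12.6 d).

12.6 days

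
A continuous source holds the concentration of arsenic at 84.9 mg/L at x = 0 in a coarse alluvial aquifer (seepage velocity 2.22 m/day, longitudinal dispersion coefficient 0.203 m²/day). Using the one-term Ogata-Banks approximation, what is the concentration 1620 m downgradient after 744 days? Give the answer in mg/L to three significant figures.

82.0 mg/L

For a continuous step input, C/C₀ ≈ ½·erfc((x−vt)/(2√(Dt))).
vt = 2.22 × 744 = 1651.68 m and 2√(Dt) = 2√(0.203 × 744) = 24.58 m.
Argument (x−vt)/(2√(Dt)) = (1620 − 1651.68)/24.58 = -1.289; ½·erfc(-1.289) = 0.9658.
C = 84.9 × 0.9658 = 82.0 mg/L.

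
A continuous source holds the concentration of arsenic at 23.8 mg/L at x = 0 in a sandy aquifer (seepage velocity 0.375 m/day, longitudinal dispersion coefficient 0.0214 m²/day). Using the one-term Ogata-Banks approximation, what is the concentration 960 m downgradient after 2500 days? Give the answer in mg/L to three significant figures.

0.352 mg/L

For a continuous step input, C/C₀ ≈ ½·erfc((x−vt)/(2√(Dt))).
vt = 0.375 × 2500 = 937.5 m and 2√(Dt) = 2√(0.0214 × 2500) = 14.63 m.
Argument (x−vt)/(2√(Dt)) = (960 − 937.5)/14.63 = 1.538; ½·erfc(1.538) = 0.01481.
C = 23.8 × 0.01481 = 0.352 mg/L.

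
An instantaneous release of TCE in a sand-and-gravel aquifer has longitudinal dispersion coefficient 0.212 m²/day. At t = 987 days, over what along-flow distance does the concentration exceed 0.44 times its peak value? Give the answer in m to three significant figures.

52.4 m

The plume is Gaussian with σ = √(2Dt) = √(2 × 0.212 × 987) = 20.46 m.
C/C_peak = exp(−Δx²/(2σ²)) = 0.44 ⇒ Δx = σ·√(−2 ln 0.44) = 20.46 × 1.281 = 26.21 m.
Width = 2Δx = 52.4 m.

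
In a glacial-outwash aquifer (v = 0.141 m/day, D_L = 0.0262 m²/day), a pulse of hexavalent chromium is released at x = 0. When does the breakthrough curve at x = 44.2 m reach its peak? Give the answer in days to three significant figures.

For the 1D instantaneous-source solution, setting ∂C/∂t = 0 at fixed x gives v²t² + 2Dt − x² = 0, so t = (√(D² + v²x²) − D)/v².
√(D² + v²x²) = √(0.0262² + 0.141² × 44.2²) = 6.232; v² = 0.019881.
t = (6.232 − 0.0262)/0.019881 = 312 days (vs. the pure-advection estimate x/v = 313 d).

312 days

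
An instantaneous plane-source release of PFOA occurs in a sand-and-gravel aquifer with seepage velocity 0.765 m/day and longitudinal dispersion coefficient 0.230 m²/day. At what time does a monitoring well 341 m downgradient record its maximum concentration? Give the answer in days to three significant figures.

445 days

For the 1D instantaneous-source solution, setting ∂C/∂t = 0 at fixed x gives v²t² + 2Dt − x² = 0, so t = (√(D² + v²x²) − D)/v².
√(D² + v²x²) = √(0.230² + 0.765² × 341²) = 260.9; v² = 0.585225.
t = (260.9 − 0.230)/0.585225 = 445 days (vs. the pure-advection estimate x/v = 446 d).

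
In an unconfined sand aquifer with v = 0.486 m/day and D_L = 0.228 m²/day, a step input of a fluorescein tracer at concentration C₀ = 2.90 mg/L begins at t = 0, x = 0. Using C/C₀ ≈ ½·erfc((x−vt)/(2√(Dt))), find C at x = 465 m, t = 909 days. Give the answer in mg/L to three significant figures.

For a continuous step input, C/C₀ ≈ ½·erfc((x−vt)/(2√(Dt))).
vt = 0.486 × 909 = 441.774 m and 2√(Dt) = 2√(0.228 × 909) = 28.79 m.
Argument (x−vt)/(2√(Dt)) = (465 − 441.774)/28.79 = 0.8067; ½·erfc(0.8067) = 0.1270.
C = 2.90 × 0.1270 = 0.368 mg/L.

0.368 mg/L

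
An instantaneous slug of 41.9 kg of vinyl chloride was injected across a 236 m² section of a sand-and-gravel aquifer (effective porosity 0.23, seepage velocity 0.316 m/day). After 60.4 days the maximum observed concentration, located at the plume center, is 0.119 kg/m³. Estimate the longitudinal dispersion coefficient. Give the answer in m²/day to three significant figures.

0.0554 m²/day

At the plume center C_max = M/(n_e·A·√(4πDt)), so D = M²/(4πt·(n_e·A·C_max)²).
n_e·A·C_max = 0.23 × 236 × 0.119 = 6.459 kg/m.
D = 41.9²/(4π × 60.4 × 6.459²) = 0.0554 m²/day.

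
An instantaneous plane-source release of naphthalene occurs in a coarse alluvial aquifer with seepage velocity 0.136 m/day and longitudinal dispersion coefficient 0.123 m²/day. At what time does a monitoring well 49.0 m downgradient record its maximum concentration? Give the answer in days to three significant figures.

354 days

For the 1D instantaneous-source solution, setting ∂C/∂t = 0 at fixed x gives v²t² + 2Dt − x² = 0, so t = (√(D² + v²x²) − D)/v².
√(D² + v²x²) = √(0.123² + 0.136² × 49.0²) = 6.665; v² = 0.018496.
t = (6.665 − 0.123)/0.018496 = 354 days (vs. the pure-advection estimate x/v = 360 d).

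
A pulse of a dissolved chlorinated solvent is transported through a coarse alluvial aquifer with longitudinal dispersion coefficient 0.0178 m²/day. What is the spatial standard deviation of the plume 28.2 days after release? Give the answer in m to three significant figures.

1.00 m

Dispersive spreading gives a Gaussian with σ² = 2Dt; advection only shifts the center.
σ = √(2 × 0.0178 × 28.2) = 1.00 m.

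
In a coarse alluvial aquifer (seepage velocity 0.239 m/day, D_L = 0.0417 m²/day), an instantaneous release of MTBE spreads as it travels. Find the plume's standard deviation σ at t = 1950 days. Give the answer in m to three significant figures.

Dispersive spreading gives a Gaussian with σ² = 2Dt; advection only shifts the center.
σ = √(2 × 0.0417 × 1950) = 12.8 m.

12.8 m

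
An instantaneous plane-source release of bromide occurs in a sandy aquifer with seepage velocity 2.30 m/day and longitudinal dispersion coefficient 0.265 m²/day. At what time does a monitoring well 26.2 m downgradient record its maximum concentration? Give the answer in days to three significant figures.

11.3 days

For the 1D instantaneous-source solution, setting ∂C/∂t = 0 at fixed x gives v²t² + 2Dt − x² = 0, so t = (√(D² + v²x²) − D)/v².
√(D² + v²x²) = √(0.265² + 2.30² × 26.2²) = 60.26; v² = 5.29.
t = (60.26 − 0.265)/5.29 = 11.3 days (vs. the pure-advection estimate x/v = 11.4 d).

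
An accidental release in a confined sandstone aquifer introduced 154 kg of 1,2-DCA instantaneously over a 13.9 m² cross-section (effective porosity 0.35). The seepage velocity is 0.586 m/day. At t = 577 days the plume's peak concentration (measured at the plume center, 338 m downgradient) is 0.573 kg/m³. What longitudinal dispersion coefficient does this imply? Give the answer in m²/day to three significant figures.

At the plume center C_max = M/(n_e·A·√(4πDt)), so D = M²/(4πt·(n_e·A·C_max)²).
n_e·A·C_max = 0.35 × 13.9 × 0.573 = 2.788 kg/m.
D = 154²/(4π × 577 × 2.788²) = 0.421 m²/day.

0.421 m²/day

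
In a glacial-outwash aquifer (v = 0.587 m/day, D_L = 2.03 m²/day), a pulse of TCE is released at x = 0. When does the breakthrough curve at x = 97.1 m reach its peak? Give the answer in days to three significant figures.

For the 1D instantaneous-source solution, setting ∂C/∂t = 0 at fixed x gives v²t² + 2Dt − x² = 0, so t = (√(D² + v²x²) − D)/v².
√(D² + v²x²) = √(2.03² + 0.587² × 97.1²) = 57.03; v² = 0.344569.
t = (57.03 − 2.03)/0.344569 = 160 days (vs. the pure-advection estimate x/v = 165 d).

160 days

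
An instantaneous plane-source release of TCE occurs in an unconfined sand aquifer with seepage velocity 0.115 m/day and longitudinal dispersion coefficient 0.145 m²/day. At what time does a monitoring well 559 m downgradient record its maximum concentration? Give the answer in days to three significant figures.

4850 days

For the 1D instantaneous-source solution, setting ∂C/∂t = 0 at fixed x gives v²t² + 2Dt − x² = 0, so t = (√(D² + v²x²) − D)/v².
√(D² + v²x²) = √(0.145² + 0.115² × 559²) = 64.29; v² = 0.013225.
t = (64.29 − 0.145)/0.013225 = 4850 days (vs. the pure-advection estimate x/v = 4860 d).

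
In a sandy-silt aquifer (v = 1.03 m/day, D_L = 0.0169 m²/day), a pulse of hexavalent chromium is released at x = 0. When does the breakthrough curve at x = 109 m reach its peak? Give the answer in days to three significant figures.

For the 1D instantaneous-source solution, setting ∂C/∂t = 0 at fixed x gives v²t² + 2Dt − x² = 0, so t = (√(D² + v²x²) − D)/v².
√(D² + v²x²) = √(0.0169² + 1.03² × 109²) = 112.3; v² = 1.0609.
t = (112.3 − 0.0169)/1.0609 = 106 days (vs. the pure-advection estimate x/v = 106 d).

106 days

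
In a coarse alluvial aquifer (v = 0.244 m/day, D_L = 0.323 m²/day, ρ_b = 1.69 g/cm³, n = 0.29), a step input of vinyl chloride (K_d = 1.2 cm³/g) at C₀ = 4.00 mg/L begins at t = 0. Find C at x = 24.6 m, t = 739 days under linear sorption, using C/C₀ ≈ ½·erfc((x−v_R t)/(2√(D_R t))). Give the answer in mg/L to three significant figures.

Retardation factor R = 1 + ρ_b·K_d/n = 1 + 1.69 × 1.2/0.29 = 7.993.
Sorption retards both mechanisms: v_R = v/R = 0.03053 m/day, D_R = D/R = 0.04041 m²/day.
v_R·t = 0.03053 × 739 = 22.56167 m; 2√(D_R t) = 10.93 m; argument = (24.6 − 22.56167)/10.93 = 0.1865.
C = C₀ × ½·erfc(0.1865) = 4.00 × 0.3960 = 1.58 mg/L.

1.58 mg/L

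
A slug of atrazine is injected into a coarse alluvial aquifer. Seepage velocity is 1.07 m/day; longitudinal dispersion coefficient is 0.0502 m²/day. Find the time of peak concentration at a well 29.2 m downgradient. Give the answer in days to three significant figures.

27.2 days

For the 1D instantaneous-source solution, setting ∂C/∂t = 0 at fixed x gives v²t² + 2Dt − x² = 0, so t = (√(D² + v²x²) − D)/v².
√(D² + v²x²) = √(0.0502² + 1.07² × 29.2²) = 31.24; v² = 1.1449.
t = (31.24 − 0.0502)/1.1449 = 27.2 days (vs. the pure-advection estimate x/v = 27.3 d).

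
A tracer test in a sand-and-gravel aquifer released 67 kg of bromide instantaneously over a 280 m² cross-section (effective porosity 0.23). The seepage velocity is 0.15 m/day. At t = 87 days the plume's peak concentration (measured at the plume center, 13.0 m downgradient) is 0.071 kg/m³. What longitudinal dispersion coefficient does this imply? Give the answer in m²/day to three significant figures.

0.196 m²/day

At the plume center C_max = M/(n_e·A·√(4πDt)), so D = M²/(4πt·(n_e·A·C_max)²).
n_e·A·C_max = 0.23 × 280 × 0.071 = 4.572 kg/m.
D = 67²/(4π × 87 × 4.572²) = 0.196 m²/day.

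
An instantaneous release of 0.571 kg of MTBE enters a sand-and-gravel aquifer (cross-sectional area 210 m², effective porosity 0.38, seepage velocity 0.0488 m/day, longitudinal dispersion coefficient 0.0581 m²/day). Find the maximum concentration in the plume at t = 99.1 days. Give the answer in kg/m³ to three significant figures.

The peak of an instantaneous 1D plume sits at x = vt; there the Gaussian factor is 1 and C_max = M/(n_e·A·√(4πDt)), where n_e·A is the pore area the mass is dissolved in.
√(4πDt) = √(4π × 0.0581 × 99.1) = 8.506 m, so C_max = 0.571/(0.38 × 210 × 8.506) = 0.000841 kg/m³.

0.000841 kg/m³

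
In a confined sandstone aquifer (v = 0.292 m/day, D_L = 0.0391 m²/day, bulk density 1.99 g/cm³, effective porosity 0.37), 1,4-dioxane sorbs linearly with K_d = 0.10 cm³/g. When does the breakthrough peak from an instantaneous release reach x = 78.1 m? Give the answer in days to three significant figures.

411 days

Retardation factor R = 1 + ρ_b·K_d/n = 1 + 1.99 × 0.10/0.37 = 1.538.
Sorption retards both mechanisms: v_R = v/R = 0.1899 m/day, D_R = D/R = 0.02542 m²/day.
Peak time from v_R²t² + 2D_R t − x² = 0: t = (√(D_R² + v_R²x²) − D_R)/v_R².
√(D_R² + v_R²x²) = √(0.02542² + 0.1899² × 78.1²) = 14.83; v_R² = 0.03606.
t = (14.83 − 0.02542)/0.03606 = 411 days.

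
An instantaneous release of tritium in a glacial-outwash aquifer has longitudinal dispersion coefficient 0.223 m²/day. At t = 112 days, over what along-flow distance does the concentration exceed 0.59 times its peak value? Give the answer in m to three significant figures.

14.5 m

The plume is Gaussian with σ = √(2Dt) = √(2 × 0.223 × 112) = 7.068 m.
C/C_peak = exp(−Δx²/(2σ²)) = 0.59 ⇒ Δx = σ·√(−2 ln 0.59) = 7.068 × 1.027 = 7.259 m.
Width = 2Δx = 14.5 m.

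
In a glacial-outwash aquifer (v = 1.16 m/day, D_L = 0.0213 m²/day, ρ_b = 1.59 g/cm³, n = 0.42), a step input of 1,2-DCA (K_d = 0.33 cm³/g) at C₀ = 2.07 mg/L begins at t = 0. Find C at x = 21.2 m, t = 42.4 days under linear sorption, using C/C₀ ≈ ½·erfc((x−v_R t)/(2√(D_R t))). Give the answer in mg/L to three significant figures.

Retardation factor R = 1 + ρ_b·K_d/n = 1 + 1.59 × 0.33/0.42 = 2.249.
Sorption retards both mechanisms: v_R = v/R = 0.5158 m/day, D_R = D/R = 0.009471 m²/day.
v_R·t = 0.5158 × 42.4 = 21.86992 m; 2√(D_R t) = 1.267 m; argument = (21.2 − 21.86992)/1.267 = -0.5287.
C = C₀ × ½·erfc(-0.5287) = 2.07 × 0.7727 = 1.60 mg/L.

1.60 mg/L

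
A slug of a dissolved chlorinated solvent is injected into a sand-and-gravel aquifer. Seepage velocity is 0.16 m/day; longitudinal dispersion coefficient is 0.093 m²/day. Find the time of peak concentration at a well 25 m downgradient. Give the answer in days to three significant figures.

153 days

For the 1D instantaneous-source solution, setting ∂C/∂t = 0 at fixed x gives v²t² + 2Dt − x² = 0, so t = (√(D² + v²x²) − D)/v².
√(D² + v²x²) = √(0.093² + 0.16² × 25²) = 4.001; v² = 0.0256.
t = (4.001 − 0.093)/0.0256 = 153 days (vs. the pure-advection estimate x/v = 156 d).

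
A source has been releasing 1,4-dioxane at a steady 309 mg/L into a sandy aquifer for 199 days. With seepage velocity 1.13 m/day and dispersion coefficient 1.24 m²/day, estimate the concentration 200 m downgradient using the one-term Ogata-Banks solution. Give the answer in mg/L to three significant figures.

268 mg/L

For a continuous step input, C/C₀ ≈ ½·erfc((x−vt)/(2√(Dt))).
vt = 1.13 × 199 = 224.87 m and 2√(Dt) = 2√(1.24 × 199) = 31.42 m.
Argument (x−vt)/(2√(Dt)) = (200 − 224.87)/31.42 = -0.7915; ½·erfc(-0.7915) = 0.8685.
C = 309 × 0.8685 = 268 mg/L.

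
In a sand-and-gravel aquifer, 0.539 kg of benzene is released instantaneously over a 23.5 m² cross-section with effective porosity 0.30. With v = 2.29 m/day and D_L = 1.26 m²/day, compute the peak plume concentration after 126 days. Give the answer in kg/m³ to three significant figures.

0.00171 kg/m³

The peak of an instantaneous 1D plume sits at x = vt; there the Gaussian factor is 1 and C_max = M/(n_e·A·√(4πDt)), where n_e·A is the pore area the mass is dissolved in.
√(4πDt) = √(4π × 1.26 × 126) = 44.67 m, so C_max = 0.539/(0.30 × 23.5 × 44.67) = 0.00171 kg/m³.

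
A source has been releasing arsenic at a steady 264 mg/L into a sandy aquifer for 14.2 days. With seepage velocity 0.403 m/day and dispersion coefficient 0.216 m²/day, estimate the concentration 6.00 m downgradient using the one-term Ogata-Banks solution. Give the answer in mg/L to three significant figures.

For a continuous step input, C/C₀ ≈ ½·erfc((x−vt)/(2√(Dt))).
vt = 0.403 × 14.2 = 5.7226 m and 2√(Dt) = 2√(0.216 × 14.2) = 3.503 m.
Argument (x−vt)/(2√(Dt)) = (6.00 − 5.7226)/3.503 = 0.07919; ½·erfc(0.07919) = 0.4554.
C = 264 × 0.4554 = 120 mg/L.

120 mg/L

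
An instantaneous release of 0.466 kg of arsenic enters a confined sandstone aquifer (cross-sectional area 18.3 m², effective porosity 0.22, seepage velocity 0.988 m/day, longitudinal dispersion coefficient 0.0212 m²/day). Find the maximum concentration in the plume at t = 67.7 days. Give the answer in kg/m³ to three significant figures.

0.0273 kg/m³

The peak of an instantaneous 1D plume sits at x = vt; there the Gaussian factor is 1 and C_max = M/(n_e·A·√(4πDt)), where n_e·A is the pore area the mass is dissolved in.
√(4πDt) = √(4π × 0.0212 × 67.7) = 4.247 m, so C_max = 0.466/(0.22 × 18.3 × 4.247) = 0.0273 kg/m³.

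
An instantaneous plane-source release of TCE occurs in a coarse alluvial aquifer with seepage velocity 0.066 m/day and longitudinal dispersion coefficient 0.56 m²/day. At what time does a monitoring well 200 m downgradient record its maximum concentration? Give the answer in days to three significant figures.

2900 days

For the 1D instantaneous-source solution, setting ∂C/∂t = 0 at fixed x gives v²t² + 2Dt − x² = 0, so t = (√(D² + v²x²) − D)/v².
√(D² + v²x²) = √(0.56² + 0.066² × 200²) = 13.21; v² = 0.004356.
t = (13.21 − 0.56)/0.004356 = 2900 days (vs. the pure-advection estimate x/v = 3030 d).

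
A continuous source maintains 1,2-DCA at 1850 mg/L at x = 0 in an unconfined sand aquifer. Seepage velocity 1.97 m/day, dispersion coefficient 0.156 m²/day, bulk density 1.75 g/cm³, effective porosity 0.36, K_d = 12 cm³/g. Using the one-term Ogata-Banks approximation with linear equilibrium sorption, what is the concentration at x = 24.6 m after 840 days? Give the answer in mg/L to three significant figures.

1740 mg/L

Retardation factor R = 1 + ρ_b·K_d/n = 1 + 1.75 × 12/0.36 = 59.33.
Sorption retards both mechanisms: v_R = v/R = 0.03320 m/day, D_R = D/R = 0.002629 m²/day.
v_R·t = 0.03320 × 840 = 27.888 m; 2√(D_R t) = 2.972 m; argument = (24.6 − 27.888)/2.972 = -1.106.
C = C₀ × ½·erfc(-1.106) = 1850 × 0.9411 = 1740 mg/L.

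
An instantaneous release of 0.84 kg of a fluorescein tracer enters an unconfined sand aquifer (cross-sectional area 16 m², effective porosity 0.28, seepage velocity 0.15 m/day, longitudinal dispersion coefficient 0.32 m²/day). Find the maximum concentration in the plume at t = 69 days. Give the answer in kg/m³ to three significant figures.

The peak of an instantaneous 1D plume sits at x = vt; there the Gaussian factor is 1 and C_max = M/(n_e·A·√(4πDt)), where n_e·A is the pore area the mass is dissolved in.
√(4πDt) = √(4π × 0.32 × 69) = 16.66 m, so C_max = 0.84/(0.28 × 16 × 16.66) = 0.0113 kg/m³.

0.0113 kg/m³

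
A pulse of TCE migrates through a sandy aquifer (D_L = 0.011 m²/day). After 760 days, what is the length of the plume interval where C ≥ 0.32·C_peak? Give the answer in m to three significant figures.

12.3 m

The plume is Gaussian with σ = √(2Dt) = √(2 × 0.011 × 760) = 4.089 m.
C/C_peak = exp(−Δx²/(2σ²)) = 0.32 ⇒ Δx = σ·√(−2 ln 0.32) = 4.089 × 1.510 = 6.174 m.
Width = 2Δx = 12.3 m.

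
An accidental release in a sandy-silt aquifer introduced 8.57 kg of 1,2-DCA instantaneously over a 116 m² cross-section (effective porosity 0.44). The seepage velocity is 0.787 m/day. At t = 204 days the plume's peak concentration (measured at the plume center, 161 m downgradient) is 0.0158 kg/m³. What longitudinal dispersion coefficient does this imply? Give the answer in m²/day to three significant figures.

0.0441 m²/day

At the plume center C_max = M/(n_e·A·√(4πDt)), so D = M²/(4πt·(n_e·A·C_max)²).
n_e·A·C_max = 0.44 × 116 × 0.0158 = 0.8064 kg/m.
D = 8.57²/(4π × 204 × 0.8064²) = 0.0441 m²/day.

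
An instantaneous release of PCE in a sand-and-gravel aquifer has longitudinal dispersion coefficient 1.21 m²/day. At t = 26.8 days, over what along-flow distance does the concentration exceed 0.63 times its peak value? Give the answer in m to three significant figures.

The plume is Gaussian with σ = √(2Dt) = √(2 × 1.21 × 26.8) = 8.053 m.
C/C_peak = exp(−Δx²/(2σ²)) = 0.63 ⇒ Δx = σ·√(−2 ln 0.63) = 8.053 × 0.9613 = 7.741 m.
Width = 2Δx = 15.5 m.

15.5 m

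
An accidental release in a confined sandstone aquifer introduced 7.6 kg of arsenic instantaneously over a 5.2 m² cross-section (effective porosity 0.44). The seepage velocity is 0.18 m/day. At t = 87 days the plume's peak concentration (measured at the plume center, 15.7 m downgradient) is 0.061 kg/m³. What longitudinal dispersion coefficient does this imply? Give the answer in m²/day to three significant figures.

At the plume center C_max = M/(n_e·A·√(4πDt)), so D = M²/(4πt·(n_e·A·C_max)²).
n_e·A·C_max = 0.44 × 5.2 × 0.061 = 0.1396 kg/m.
D = 7.6²/(4π × 87 × 0.1396²) = 2.71 m²/day.

2.71 m²/day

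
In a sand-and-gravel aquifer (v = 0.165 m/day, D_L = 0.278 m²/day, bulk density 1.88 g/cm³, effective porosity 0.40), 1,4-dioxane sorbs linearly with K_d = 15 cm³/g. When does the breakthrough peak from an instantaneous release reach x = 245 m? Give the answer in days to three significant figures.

Retardation factor R = 1 + ρ_b·K_d/n = 1 + 1.88 × 15/0.40 = 71.50.
Sorption retards both mechanisms: v_R = v/R = 0.002308 m/day, D_R = D/R = 0.003888 m²/day.
Peak time from v_R²t² + 2D_R t − x² = 0: t = (√(D_R² + v_R²x²) − D_R)/v_R².
√(D_R² + v_R²x²) = √(0.003888² + 0.002308² × 245²) = 0.5655; v_R² = 5.327e-06.
t = (0.5655 − 0.003888)/5.327e-06 = 105000 days.

105000 days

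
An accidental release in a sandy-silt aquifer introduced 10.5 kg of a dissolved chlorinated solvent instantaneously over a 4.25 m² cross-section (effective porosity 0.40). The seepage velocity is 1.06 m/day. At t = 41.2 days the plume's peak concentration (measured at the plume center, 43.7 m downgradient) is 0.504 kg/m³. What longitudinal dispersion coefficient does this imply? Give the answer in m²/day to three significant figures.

At the plume center C_max = M/(n_e·A·√(4πDt)), so D = M²/(4πt·(n_e·A·C_max)²).
n_e·A·C_max = 0.40 × 4.25 × 0.504 = 0.8568 kg/m.
D = 10.5²/(4π × 41.2 × 0.8568²) = 0.290 m²/day.

0.290 m²/day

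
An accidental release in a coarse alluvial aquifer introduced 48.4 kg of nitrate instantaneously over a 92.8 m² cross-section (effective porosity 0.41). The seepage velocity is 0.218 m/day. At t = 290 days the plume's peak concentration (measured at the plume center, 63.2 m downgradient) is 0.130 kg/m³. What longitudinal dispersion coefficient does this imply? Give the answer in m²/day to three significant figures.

0.0263 m²/day

At the plume center C_max = M/(n_e·A·√(4πDt)), so D = M²/(4πt·(n_e·A·C_max)²).
n_e·A·C_max = 0.41 × 92.8 × 0.130 = 4.946 kg/m.
D = 48.4²/(4π × 290 × 4.946²) = 0.0263 m²/day.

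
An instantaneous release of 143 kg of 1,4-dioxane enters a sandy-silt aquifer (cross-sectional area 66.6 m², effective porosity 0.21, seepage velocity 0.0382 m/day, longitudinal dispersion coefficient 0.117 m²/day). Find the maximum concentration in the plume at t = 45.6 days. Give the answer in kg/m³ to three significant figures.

The peak of an instantaneous 1D plume sits at x = vt; there the Gaussian factor is 1 and C_max = M/(n_e·A·√(4πDt)), where n_e·A is the pore area the mass is dissolved in.
√(4πDt) = √(4π × 0.117 × 45.6) = 8.188 m, so C_max = 143/(0.21 × 66.6 × 8.188) = 1.25 kg/m³.

1.25 kg/m³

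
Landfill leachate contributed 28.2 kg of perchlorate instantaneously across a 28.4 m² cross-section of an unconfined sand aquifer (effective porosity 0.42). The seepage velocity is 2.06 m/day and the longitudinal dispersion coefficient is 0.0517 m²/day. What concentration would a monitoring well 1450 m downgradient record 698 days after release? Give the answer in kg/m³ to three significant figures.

For an instantaneous plane source, C(x,t) = M/(n_e·A·√(4πDt)) · exp(−(x−vt)²/(4Dt)), with n_e·A the pore (flow) area.
Plume center vt = 2.06 × 698 = 1437.88 m, so the well at 1450 m is 12.12 m downgradient of the peak.
√(4πDt) = 21.30 m, giving peak height M/(n_e·A·√(4πDt)) = 28.2/(0.42 × 28.4 × 21.30) = 0.1110 kg/m³.
(x−vt)²/(4Dt) = (12.12)²/(4 × 0.0517 × 698) = 1.018; exp(−1.018) = 0.3613.
C = 0.1110 × 0.3613 = 0.0401 kg/m³.

0.0401 kg/m³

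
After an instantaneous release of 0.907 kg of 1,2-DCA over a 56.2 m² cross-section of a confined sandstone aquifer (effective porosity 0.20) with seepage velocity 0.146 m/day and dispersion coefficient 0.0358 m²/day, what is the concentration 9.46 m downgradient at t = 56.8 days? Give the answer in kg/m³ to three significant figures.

0.0135 kg/m³

For an instantaneous plane source, C(x,t) = M/(n_e·A·√(4πDt)) · exp(−(x−vt)²/(4Dt)), with n_e·A the pore (flow) area.
Plume center vt = 0.146 × 56.8 = 8.2928 m, so the well at 9.46 m is 1.1672 m downgradient of the peak.
√(4πDt) = 5.055 m, giving peak height M/(n_e·A·√(4πDt)) = 0.907/(0.20 × 56.2 × 5.055) = 0.01596 kg/m³.
(x−vt)²/(4Dt) = (1.1672)²/(4 × 0.0358 × 56.8) = 0.1675; exp(−0.1675) = 0.8458.
C = 0.01596 × 0.8458 = 0.0135 kg/m³.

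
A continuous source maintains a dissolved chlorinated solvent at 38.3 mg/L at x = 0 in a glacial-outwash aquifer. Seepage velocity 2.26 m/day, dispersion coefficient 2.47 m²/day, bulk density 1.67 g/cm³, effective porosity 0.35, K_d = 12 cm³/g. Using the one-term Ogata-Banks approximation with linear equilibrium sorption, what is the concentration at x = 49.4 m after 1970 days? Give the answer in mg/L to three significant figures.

37.6 mg/L

Retardation factor R = 1 + ρ_b·K_d/n = 1 + 1.67 × 12/0.35 = 58.26.
Sorption retards both mechanisms: v_R = v/R = 0.03879 m/day, D_R = D/R = 0.04240 m²/day.
v_R·t = 0.03879 × 1970 = 76.4163 m; 2√(D_R t) = 18.28 m; argument = (49.4 − 76.4163)/18.28 = -1.478.
C = C₀ × ½·erfc(-1.478) = 38.3 × 0.9817 = 37.6 mg/L.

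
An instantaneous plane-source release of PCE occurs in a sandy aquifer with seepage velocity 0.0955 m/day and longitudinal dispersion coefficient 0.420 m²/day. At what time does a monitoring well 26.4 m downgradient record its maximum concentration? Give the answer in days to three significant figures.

234 days

For the 1D instantaneous-source solution, setting ∂C/∂t = 0 at fixed x gives v²t² + 2Dt − x² = 0, so t = (√(D² + v²x²) − D)/v².
√(D² + v²x²) = √(0.420² + 0.0955² × 26.4²) = 2.556; v² = 0.00912025.
t = (2.556 − 0.420)/0.00912025 = 234 days (vs. the pure-advection estimate x/v = 276 d).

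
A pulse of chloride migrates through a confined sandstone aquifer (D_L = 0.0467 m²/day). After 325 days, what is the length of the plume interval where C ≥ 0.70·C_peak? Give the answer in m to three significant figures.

The plume is Gaussian with σ = √(2Dt) = √(2 × 0.0467 × 325) = 5.510 m.
C/C_peak = exp(−Δx²/(2σ²)) = 0.70 ⇒ Δx = σ·√(−2 ln 0.70) = 5.510 × 0.8446 = 4.654 m.
Width = 2Δx = 9.31 m.

9.31 m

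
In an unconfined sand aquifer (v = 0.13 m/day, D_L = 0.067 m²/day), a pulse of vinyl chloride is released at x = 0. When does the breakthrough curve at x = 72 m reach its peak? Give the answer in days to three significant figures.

550 days

For the 1D instantaneous-source solution, setting ∂C/∂t = 0 at fixed x gives v²t² + 2Dt − x² = 0, so t = (√(D² + v²x²) − D)/v².
√(D² + v²x²) = √(0.067² + 0.13² × 72²) = 9.360; v² = 0.0169.
t = (9.360 − 0.067)/0.0169 = 550 days (vs. the pure-advection estimate x/v = 554 d).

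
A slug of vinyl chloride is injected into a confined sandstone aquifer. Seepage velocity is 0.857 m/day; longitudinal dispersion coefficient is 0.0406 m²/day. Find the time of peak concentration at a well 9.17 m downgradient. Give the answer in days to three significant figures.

10.6 days

For the 1D instantaneous-source solution, setting ∂C/∂t = 0 at fixed x gives v²t² + 2Dt − x² = 0, so t = (√(D² + v²x²) − D)/v².
√(D² + v²x²) = √(0.0406² + 0.857² × 9.17²) = 7.859; v² = 0.734449.
t = (7.859 − 0.0406)/0.734449 = 10.6 days (vs. the pure-advection estimate x/v = 10.7 d).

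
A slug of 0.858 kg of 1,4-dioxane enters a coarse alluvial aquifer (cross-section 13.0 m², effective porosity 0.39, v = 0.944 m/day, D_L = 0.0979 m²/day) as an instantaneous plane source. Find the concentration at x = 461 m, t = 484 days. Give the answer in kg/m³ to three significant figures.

For an instantaneous plane source, C(x,t) = M/(n_e·A·√(4πDt)) · exp(−(x−vt)²/(4Dt)), with n_e·A the pore (flow) area.
Plume center vt = 0.944 × 484 = 456.896 m, so the well at 461 m is 4.104 m downgradient of the peak.
√(4πDt) = 24.40 m, giving peak height M/(n_e·A·√(4πDt)) = 0.858/(0.39 × 13.0 × 24.40) = 0.006936 kg/m³.
(x−vt)²/(4Dt) = (4.104)²/(4 × 0.0979 × 484) = 0.08886; exp(−0.08886) = 0.9150.
C = 0.006936 × 0.9150 = 0.00635 kg/m³.

0.00635 kg/m³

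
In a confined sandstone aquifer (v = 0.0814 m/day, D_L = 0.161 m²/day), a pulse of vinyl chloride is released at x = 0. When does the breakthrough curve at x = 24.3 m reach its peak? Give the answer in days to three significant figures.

For the 1D instantaneous-source solution, setting ∂C/∂t = 0 at fixed x gives v²t² + 2Dt − x² = 0, so t = (√(D² + v²x²) − D)/v².
√(D² + v²x²) = √(0.161² + 0.0814² × 24.3²) = 1.985; v² = 0.00662596.
t = (1.985 − 0.161)/0.00662596 = 275 days (vs. the pure-advection estimate x/v = 299 d).

275 days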